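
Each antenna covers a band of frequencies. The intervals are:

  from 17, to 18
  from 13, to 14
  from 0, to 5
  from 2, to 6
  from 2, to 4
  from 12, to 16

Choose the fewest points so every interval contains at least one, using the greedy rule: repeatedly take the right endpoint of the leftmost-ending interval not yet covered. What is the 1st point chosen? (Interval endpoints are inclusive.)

Process intervals by earliest right end; each time one isn't hit yet, stab at its right endpoint.
Sorted: [2,4] [0,5] [2,6] [13,14] [12,16] [17,18]
{[2,4],[0,5],[2,6]} hit by 4; {[13,14],[12,16]} hit by 14; {[17,18]} hit by 18.
Points: 4, 14, 18 (3 total).

4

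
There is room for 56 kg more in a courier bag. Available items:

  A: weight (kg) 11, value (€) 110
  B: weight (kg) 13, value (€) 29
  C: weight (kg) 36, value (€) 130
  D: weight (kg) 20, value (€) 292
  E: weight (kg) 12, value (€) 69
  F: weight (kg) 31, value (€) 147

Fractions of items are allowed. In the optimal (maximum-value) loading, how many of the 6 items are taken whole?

3

Ratios (sorted): D 14.60, A 10.00, E 5.75, F 4.74, C 3.61, B 2.23
take D (20 @ 292); take A (11 @ 110); take E (12 @ 69); take 13/31 of F → 61.65. Capacity used 56/56.
3 item(s) taken whole; one partial (take 13/31 of F).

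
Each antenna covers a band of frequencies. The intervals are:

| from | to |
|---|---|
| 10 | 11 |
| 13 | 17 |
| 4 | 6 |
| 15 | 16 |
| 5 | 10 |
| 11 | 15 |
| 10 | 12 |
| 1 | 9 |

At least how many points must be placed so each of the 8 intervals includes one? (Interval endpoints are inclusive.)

3

Process intervals by earliest right end; each time one isn't hit yet, stab at its right endpoint.
By right end: [4,6]  [1,9]  [5,10]  [10,11]  [10,12]  [11,15]  [15,16]  [13,17]
[4,6] uncovered → point at 6; [10,11] uncovered → point at 11; [15,16] uncovered → point at 16.
Points: 6, 11, 16 (3 total).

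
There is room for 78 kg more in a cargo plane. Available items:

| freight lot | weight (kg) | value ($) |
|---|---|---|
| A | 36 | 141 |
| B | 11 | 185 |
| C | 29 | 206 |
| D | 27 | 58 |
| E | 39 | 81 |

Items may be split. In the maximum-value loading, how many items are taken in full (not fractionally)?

Sort by value per unit weight and fill in that order.
Ratios (sorted): B 16.82, C 7.10, A 3.92, D 2.15, E 2.08
take B (11 @ 185); take C (29 @ 206); take A (36 @ 141); take 2/27 of D → 4.30. Capacity used 78/78.
3 item(s) taken whole; one partial (take 2/27 of D).

3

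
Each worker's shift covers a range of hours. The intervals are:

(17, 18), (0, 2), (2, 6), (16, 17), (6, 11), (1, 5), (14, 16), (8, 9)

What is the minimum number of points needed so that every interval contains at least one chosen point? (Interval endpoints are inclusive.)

Sort by right endpoint; whenever an interval is uncovered, place a point at its right end.
Sorted: [0,2] [1,5] [2,6] [8,9] [6,11] [14,16] [16,17] [17,18]
{[0,2],[1,5],[2,6]} hit by 2; {[8,9],[6,11]} hit by 9; {[14,16],[16,17]} hit by 16; {[17,18]} hit by 18.
Points: 2, 9, 16, 18 (4 total).

4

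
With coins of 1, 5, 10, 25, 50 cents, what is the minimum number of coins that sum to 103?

Greedy: take as many of the largest coin as possible, then repeat with the remainder.
103 = 2×50 + 3×1
Total coins = 2 + 3 = 5

5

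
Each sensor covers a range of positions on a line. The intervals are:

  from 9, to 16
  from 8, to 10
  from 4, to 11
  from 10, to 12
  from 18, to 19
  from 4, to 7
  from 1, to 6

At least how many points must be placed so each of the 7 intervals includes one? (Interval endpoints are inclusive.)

By right end: [1,6]  [4,7]  [8,10]  [4,11]  [10,12]  [9,16]  [18,19]
[1,6] uncovered → point at 6; [8,10] uncovered → point at 10; [18,19] uncovered → point at 19.
Points: 6, 10, 19 (3 total).

3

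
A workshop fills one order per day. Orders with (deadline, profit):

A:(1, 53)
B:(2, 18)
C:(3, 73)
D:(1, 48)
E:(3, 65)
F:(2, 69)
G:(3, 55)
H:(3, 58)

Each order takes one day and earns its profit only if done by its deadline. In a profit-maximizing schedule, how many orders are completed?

By profit: C(d3,73), F(d2,69), E(d3,65), H(d3,58), G(d3,55), A(d1,53), D(d1,48), B(d2,18)
C→slot 3; F→slot 2; E→slot 1; H skipped; G skipped; A skipped; D skipped; B skipped.
3 of 8 scheduled.

3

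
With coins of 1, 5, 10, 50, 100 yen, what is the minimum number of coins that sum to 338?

10

Use the largest denomination that fits, subtract, and repeat.
338 = 3×100 + 3×10 + 1×5 + 3×1
Total coins = 3 + 3 + 1 + 3 = 10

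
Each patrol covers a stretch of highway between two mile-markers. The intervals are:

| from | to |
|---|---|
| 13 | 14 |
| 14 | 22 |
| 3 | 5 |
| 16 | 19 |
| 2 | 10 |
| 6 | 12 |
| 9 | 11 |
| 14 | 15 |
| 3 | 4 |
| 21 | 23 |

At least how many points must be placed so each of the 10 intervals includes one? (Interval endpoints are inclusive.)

5

Sorted: [3,4] [3,5] [2,10] [9,11] [6,12] [13,14] [14,15] [16,19] [14,22] [21,23]
{[3,4],[3,5],[2,10]} hit by 4; {[9,11],[6,12]} hit by 11; {[13,14],[14,15]} hit by 14; {[16,19],[14,22]} hit by 19; {[21,23]} hit by 23.
Points: 4, 11, 14, 19, 23 (5 total).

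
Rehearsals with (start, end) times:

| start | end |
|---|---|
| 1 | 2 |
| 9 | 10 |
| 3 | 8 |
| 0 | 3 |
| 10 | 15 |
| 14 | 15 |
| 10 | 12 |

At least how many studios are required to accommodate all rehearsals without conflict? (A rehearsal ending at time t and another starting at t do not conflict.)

Count concurrent intervals with a sweep; the peak is the room count.
Events (time:±→running): 0:+→1 1:+→2 … peak 2.

2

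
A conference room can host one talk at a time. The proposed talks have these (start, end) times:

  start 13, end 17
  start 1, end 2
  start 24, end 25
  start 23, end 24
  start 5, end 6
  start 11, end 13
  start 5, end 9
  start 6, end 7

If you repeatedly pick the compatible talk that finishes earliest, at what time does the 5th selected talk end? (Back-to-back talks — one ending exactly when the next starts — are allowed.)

17

Sort by end time and greedily take each interval whose start is ≥ the last chosen end.
Sorted by end: (1,2)  (5,6)  (6,7)  (5,9)  (11,13)  (13,17)  (23,24)  (24,25)
take (1,2); take (5,6); take (6,7); skip (5,9); take (11,13); take (13,17); take (23,24); take (24,25).
Selected: (1,2) (5,6) (6,7) (11,13) (13,17) (23,24) (24,25)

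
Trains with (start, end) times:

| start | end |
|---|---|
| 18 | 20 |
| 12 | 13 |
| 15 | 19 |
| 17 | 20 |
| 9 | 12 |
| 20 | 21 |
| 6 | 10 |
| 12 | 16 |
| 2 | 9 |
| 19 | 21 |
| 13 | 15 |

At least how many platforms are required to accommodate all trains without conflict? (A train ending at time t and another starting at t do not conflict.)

3

The answer is the maximum number of intervals overlapping at any instant.
starts: [2, 6, 9, 12, 12, 13, 15, 17, 18, 19, 20]
ends:   [9, 10, 12, 13, 15, 16, 19, 20, 20, 21, 21]
s2→1 s6→2 e9→1 s9→2 e10→1 e12→0 s12→1 s12→2 e13→1 s13→2 e15→1 s15→2 e16→1 s17→2 s18→3  — peak 3.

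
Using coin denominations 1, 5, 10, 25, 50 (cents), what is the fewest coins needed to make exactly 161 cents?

161 − 3×50→11 − 1×10→1 − 1×1→0
Total coins = 3 + 1 + 1 = 5

5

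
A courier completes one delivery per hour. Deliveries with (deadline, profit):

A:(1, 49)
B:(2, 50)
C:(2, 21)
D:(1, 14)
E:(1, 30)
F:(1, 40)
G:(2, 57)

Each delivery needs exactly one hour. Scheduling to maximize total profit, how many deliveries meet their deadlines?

Sort by profit descending; place each in the latest free slot ≤ its deadline.
By profit: G(d2,57), B(d2,50), A(d1,49), F(d1,40), E(d1,30), C(d2,21), D(d1,14)
G→slot 2; B→slot 1; A skipped; F skipped; E skipped; C skipped; D skipped.
2 of 7 scheduled.

2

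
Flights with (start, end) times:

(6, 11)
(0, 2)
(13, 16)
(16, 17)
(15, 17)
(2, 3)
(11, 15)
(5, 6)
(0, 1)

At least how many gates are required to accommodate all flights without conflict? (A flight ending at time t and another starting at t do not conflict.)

2

Count concurrent intervals with a sweep; the peak is the room count.
starts: [0, 0, 2, 5, 6, 11, 13, 15, 16]
ends:   [1, 2, 3, 6, 11, 15, 16, 17, 17]
s0→1 s0→2  — peak 2.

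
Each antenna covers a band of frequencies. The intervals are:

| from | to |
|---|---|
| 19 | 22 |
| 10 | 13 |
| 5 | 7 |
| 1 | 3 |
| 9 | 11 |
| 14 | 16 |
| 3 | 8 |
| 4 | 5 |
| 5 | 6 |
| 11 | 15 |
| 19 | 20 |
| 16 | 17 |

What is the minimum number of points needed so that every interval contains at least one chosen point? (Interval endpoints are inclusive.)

5

Sort by right endpoint; whenever an interval is uncovered, place a point at its right end.
By right end: [1,3]  [4,5]  [5,6]  [5,7]  [3,8]  [9,11]  [10,13]  [11,15]  [14,16]  [16,17]  [19,20]  [19,22]
[1,3] uncovered → point at 3; [4,5] uncovered → point at 5; [9,11] uncovered → point at 11; [14,16] uncovered → point at 16; [19,20] uncovered → point at 20.
Points: 3, 5, 11, 16, 20 (5 total).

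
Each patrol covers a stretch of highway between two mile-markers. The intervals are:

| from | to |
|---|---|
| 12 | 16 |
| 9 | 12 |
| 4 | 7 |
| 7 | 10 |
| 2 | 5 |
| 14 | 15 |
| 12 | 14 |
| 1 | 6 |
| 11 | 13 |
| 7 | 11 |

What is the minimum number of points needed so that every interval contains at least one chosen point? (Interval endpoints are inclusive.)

4

By right end: [2,5]  [1,6]  [4,7]  [7,10]  [7,11]  [9,12]  [11,13]  [12,14]  [14,15]  [12,16]
[2,5] uncovered → point at 5; [7,10] uncovered → point at 10; [11,13] uncovered → point at 13; [14,15] uncovered → point at 15.
Points: 5, 10, 13, 15 (4 total).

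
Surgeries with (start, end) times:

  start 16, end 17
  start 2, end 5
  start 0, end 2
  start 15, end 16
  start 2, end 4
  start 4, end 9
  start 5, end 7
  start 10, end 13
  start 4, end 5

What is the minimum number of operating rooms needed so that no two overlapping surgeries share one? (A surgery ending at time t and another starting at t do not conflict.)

The answer is the maximum number of intervals overlapping at any instant.
starts: [0, 2, 2, 4, 4, 5, 10, 15, 16]
ends:   [2, 4, 5, 5, 7, 9, 13, 16, 17]
s0→1 e2→0 s2→1 s2→2 e4→1 s4→2 s4→3  — peak 3.

3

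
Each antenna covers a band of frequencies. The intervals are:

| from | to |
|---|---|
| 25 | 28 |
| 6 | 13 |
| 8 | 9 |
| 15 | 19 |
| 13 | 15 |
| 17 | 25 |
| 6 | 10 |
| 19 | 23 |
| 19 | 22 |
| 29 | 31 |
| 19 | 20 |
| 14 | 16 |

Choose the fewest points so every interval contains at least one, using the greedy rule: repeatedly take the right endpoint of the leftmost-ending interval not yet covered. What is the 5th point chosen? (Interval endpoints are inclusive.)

31

Process intervals by earliest right end; each time one isn't hit yet, stab at its right endpoint.
By right end: [8,9]  [6,10]  [6,13]  [13,15]  [14,16]  [15,19]  [19,20]  [19,22]  [19,23]  [17,25]  [25,28]  [29,31]
[8,9] uncovered → point at 9; [13,15] uncovered → point at 15; [19,20] uncovered → point at 20; [25,28] uncovered → point at 28; [29,31] uncovered → point at 31.
Points: 9, 15, 20, 28, 31 (5 total).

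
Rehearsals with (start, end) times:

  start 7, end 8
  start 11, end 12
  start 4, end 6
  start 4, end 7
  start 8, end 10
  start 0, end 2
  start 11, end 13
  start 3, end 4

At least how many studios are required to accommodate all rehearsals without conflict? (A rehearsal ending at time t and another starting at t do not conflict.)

starts: [0, 3, 4, 4, 7, 8, 11, 11]
ends:   [2, 4, 6, 7, 8, 10, 12, 13]
s0→1 e2→0 s3→1 e4→0 s4→1 s4→2  — peak 2.

2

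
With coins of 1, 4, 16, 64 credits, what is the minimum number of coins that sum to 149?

5

149 = 2×64 + 1×16 + 1×4 + 1×1
Total coins = 2 + 1 + 1 + 1 = 5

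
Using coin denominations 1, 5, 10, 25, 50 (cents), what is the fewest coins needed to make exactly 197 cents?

8

Use the largest denomination that fits, subtract, and repeat.
197 = 3×50 + 1×25 + 2×10 + 2×1
Total coins = 3 + 1 + 2 + 2 = 8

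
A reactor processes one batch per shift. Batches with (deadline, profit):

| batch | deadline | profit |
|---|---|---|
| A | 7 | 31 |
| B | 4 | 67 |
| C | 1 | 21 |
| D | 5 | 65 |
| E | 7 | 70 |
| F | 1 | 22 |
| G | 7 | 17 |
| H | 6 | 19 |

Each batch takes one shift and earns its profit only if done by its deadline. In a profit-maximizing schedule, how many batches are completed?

Sort by profit descending; place each in the latest free slot ≤ its deadline.
By profit: E(d7,70), B(d4,67), D(d5,65), A(d7,31), F(d1,22), C(d1,21), H(d6,19), G(d7,17)
E→slot 7; B→slot 4; D→slot 5; A→slot 6; F→slot 1; C skipped; H→slot 3; G→slot 2.
7 of 8 scheduled.

7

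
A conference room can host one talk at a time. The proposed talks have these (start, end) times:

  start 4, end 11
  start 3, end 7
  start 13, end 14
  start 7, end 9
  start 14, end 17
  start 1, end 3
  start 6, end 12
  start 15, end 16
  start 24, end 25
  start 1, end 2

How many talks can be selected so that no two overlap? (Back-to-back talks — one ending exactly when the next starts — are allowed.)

6

Sort by end time and greedily take each interval whose start is ≥ the last chosen end.
By end time: (1,2), (1,3), (3,7), (7,9), (4,11), (6,12), (13,14), (15,16), (14,17), (24,25).
Pick (1,2); next start ≥ 2 → (3,7); next start ≥ 7 → (7,9); next start ≥ 9 → (13,14); next start ≥ 14 → (15,16); next start ≥ 16 → (24,25).
Selected 6 talks.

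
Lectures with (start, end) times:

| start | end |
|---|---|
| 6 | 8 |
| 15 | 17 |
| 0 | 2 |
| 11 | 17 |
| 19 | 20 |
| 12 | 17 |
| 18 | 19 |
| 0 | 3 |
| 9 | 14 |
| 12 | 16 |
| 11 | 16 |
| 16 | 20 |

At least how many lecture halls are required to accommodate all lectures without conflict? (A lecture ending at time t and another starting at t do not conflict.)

Count concurrent intervals with a sweep; the peak is the room count.
Events (time:±→running): 0:+→1 0:+→2 2:-→1 3:-→0 6:+→1 8:-→0 9:+→1 11:+→2 11:+→3 12:+→4 12:+→5 … peak 5.

5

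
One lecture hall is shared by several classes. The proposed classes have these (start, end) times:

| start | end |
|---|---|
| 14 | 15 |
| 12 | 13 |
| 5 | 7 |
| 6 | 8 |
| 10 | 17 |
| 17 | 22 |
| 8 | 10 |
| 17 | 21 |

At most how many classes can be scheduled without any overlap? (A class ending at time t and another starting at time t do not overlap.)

Order by finish time; keep every interval that doesn't clash with the previous kept one.
Sorted by end: (5,7)  (6,8)  (8,10)  (12,13)  (14,15)  (10,17)  (17,21)  (17,22)
take (5,7); take (8,10); take (12,13); take (14,15); take (17,21).
Selected 5 classes.

5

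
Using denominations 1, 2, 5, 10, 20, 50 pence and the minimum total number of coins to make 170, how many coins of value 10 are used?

0

170 = 3×50 + 1×20
Count of 10: 0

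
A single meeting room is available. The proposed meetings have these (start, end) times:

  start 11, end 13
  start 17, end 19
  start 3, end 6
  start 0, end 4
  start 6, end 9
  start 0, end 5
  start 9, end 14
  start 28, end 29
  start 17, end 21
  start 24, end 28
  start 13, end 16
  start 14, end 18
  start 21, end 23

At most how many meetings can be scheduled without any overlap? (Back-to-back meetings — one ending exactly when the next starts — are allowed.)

Sort by end time and greedily take each interval whose start is ≥ the last chosen end.
Sorted by end: (0,4)  (0,5)  (3,6)  (6,9)  (11,13)  (9,14)  (13,16)  (14,18)  (17,19)  (17,21)  (21,23)  (24,28)  (28,29)
take (0,4); take (6,9); take (11,13); skip (9,14); take (13,16); skip (14,18); take (17,19); skip (17,21); take (21,23); take (24,28); take (28,29).
Selected 8 meetings.

8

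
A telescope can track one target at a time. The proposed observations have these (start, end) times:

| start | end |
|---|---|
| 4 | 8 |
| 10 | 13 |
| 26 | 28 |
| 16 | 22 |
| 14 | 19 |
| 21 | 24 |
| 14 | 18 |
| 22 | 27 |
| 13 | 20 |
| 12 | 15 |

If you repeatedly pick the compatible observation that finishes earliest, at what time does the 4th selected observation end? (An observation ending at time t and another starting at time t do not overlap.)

Greedy by earliest finish: after sorting by end time, pick each interval compatible with the last pick.
Sorted by end: (4,8)  (10,13)  (12,15)  (14,18)  (14,19)  (13,20)  (16,22)  (21,24)  (22,27)  (26,28)
take (4,8); take (10,13); take (14,18); skip (14,19); skip (13,20); take (21,24); take (26,28).
Selected: (4,8) (10,13) (14,18) (21,24) (26,28)

24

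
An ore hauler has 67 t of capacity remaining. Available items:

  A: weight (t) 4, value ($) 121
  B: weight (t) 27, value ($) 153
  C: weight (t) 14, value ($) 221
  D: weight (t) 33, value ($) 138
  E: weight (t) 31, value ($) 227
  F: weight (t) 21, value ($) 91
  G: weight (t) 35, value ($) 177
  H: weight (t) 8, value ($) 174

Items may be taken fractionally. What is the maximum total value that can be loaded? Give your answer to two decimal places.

799.67

Sort by value per unit weight and fill in that order.
Order: A (121/4=30.25) > H (174/8=21.75) > C (221/14=15.79) > E (227/31=7.32) > B (153/27=5.67) > G (177/35=5.06) > F (91/21=4.33) > D (138/33=4.18)
Fill: take A (4 @ 121) → take H (8 @ 174) → take C (14 @ 221) → take E (31 @ 227) → take 10/27 of B → 56.67; 67/67 used.
Total value = 799.67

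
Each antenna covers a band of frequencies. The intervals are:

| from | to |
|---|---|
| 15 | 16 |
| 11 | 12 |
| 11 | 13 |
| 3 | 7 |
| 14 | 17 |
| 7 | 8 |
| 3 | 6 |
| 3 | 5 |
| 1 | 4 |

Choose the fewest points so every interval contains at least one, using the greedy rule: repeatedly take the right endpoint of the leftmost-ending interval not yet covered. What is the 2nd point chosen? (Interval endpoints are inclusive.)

8

Process intervals by earliest right end; each time one isn't hit yet, stab at its right endpoint.
Sorted: [1,4] [3,5] [3,6] [3,7] [7,8] [11,12] [11,13] [15,16] [14,17]
{[1,4],[3,5],[3,6],[3,7]} hit by 4; {[7,8]} hit by 8; {[11,12],[11,13]} hit by 12; {[15,16],[14,17]} hit by 16.
Points: 4, 8, 12, 16 (4 total).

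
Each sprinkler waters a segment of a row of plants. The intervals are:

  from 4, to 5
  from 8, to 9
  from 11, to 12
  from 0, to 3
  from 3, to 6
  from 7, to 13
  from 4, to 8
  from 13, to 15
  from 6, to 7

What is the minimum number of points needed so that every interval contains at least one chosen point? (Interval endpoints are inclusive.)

By right end: [0,3]  [4,5]  [3,6]  [6,7]  [4,8]  [8,9]  [11,12]  [7,13]  [13,15]
[0,3] uncovered → point at 3; [4,5] uncovered → point at 5; [6,7] uncovered → point at 7; [8,9] uncovered → point at 9; [11,12] uncovered → point at 12; [13,15] uncovered → point at 15.
Points: 3, 5, 7, 9, 12, 15 (6 total).

6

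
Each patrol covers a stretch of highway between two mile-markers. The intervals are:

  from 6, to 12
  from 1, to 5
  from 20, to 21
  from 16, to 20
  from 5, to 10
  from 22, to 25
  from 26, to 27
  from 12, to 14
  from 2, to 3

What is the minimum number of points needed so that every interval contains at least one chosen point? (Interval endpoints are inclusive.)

6

Sorted: [2,3] [1,5] [5,10] [6,12] [12,14] [16,20] [20,21] [22,25] [26,27]
{[2,3],[1,5]} hit by 3; {[5,10],[6,12]} hit by 10; {[12,14]} hit by 14; {[16,20],[20,21]} hit by 20; {[22,25]} hit by 25; {[26,27]} hit by 27.
Points: 3, 10, 14, 20, 25, 27 (6 total).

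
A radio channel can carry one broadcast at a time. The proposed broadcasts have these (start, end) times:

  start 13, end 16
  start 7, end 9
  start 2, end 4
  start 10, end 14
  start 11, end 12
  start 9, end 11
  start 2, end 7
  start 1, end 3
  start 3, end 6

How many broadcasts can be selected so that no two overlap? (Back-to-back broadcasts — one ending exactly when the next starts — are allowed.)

6

Sorted by end: (1,3)  (2,4)  (3,6)  (2,7)  (7,9)  (9,11)  (11,12)  (10,14)  (13,16)
take (1,3); take (3,6); skip (2,7); take (7,9); take (9,11); take (11,12); take (13,16).
Selected 6 broadcasts.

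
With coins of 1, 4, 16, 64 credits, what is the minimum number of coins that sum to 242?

8

242 − 3×64→50 − 3×16→2 − 2×1→0
Total coins = 3 + 3 + 2 = 8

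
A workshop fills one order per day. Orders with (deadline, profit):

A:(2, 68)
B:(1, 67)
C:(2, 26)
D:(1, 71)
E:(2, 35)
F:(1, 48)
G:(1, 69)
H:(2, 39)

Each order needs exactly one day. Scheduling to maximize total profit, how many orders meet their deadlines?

2

Take jobs in profit order; each goes to the latest open slot no later than its deadline.
By profit: D(d1,71), G(d1,69), A(d2,68), B(d1,67), F(d1,48), H(d2,39), E(d2,35), C(d2,26)
D→slot 1; G skipped; A→slot 2; B skipped; F skipped; H skipped; E skipped; C skipped.
2 of 8 scheduled.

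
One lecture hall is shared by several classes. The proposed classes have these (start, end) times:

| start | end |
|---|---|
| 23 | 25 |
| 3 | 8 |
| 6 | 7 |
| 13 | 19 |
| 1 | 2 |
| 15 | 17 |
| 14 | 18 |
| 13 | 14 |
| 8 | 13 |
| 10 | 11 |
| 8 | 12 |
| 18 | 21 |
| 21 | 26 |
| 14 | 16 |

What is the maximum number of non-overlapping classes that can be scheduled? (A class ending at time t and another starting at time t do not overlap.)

7

By end time: (1,2), (6,7), (3,8), (10,11), (8,12), (8,13), (13,14), (14,16), (15,17), (14,18), (13,19), (18,21), (23,25), (21,26).
Pick (1,2); next start ≥ 2 → (6,7); next start ≥ 7 → (10,11); next start ≥ 11 → (13,14); next start ≥ 14 → (14,16); next start ≥ 16 → (18,21); next start ≥ 21 → (23,25).
Selected 7 classes.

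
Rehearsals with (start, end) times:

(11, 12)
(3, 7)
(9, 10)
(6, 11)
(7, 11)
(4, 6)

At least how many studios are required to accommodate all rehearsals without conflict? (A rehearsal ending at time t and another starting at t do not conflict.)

starts: [3, 4, 6, 7, 9, 11]
ends:   [6, 7, 10, 11, 11, 12]
s3→1 s4→2 e6→1 s6→2 e7→1 s7→2 s9→3  — peak 3.

3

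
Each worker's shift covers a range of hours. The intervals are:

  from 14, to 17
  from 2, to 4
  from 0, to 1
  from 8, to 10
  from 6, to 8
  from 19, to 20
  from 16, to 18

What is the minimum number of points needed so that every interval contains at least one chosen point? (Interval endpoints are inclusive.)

5

Sorted: [0,1] [2,4] [6,8] [8,10] [14,17] [16,18] [19,20]
{[0,1]} hit by 1; {[2,4]} hit by 4; {[6,8],[8,10]} hit by 8; {[14,17],[16,18]} hit by 17; {[19,20]} hit by 20.
Points: 1, 4, 8, 17, 20 (5 total).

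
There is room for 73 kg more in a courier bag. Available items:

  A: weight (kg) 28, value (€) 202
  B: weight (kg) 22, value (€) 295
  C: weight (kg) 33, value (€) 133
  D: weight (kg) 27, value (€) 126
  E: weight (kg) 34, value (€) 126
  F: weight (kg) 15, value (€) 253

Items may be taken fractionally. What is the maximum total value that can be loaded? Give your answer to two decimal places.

Order: F (253/15=16.87) > B (295/22=13.41) > A (202/28=7.21) > D (126/27=4.67) > C (133/33=4.03) > E (126/34=3.71)
Fill: take F (15 @ 253) → take B (22 @ 295) → take A (28 @ 202) → take 8/27 of D → 37.33; 73/73 used.
Total value = 787.33

787.33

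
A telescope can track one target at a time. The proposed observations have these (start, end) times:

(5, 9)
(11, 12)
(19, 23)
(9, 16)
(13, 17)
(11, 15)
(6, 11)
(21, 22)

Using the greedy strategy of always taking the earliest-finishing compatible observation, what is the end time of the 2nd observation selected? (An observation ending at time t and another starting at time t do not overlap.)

12

Greedy by earliest finish: after sorting by end time, pick each interval compatible with the last pick.
Sorted by end: (5,9)  (6,11)  (11,12)  (11,15)  (9,16)  (13,17)  (21,22)  (19,23)
take (5,9); skip (6,11); take (11,12); take (13,17); take (21,22).
Selected: (5,9) (11,12) (13,17) (21,22)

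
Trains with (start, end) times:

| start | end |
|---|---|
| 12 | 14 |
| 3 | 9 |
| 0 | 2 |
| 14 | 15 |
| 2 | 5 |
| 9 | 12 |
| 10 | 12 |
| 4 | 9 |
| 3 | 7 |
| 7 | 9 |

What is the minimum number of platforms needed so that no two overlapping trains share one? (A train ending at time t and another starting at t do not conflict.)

Count concurrent intervals with a sweep; the peak is the room count.
Events (time:±→running): 0:+→1 2:-→0 2:+→1 3:+→2 3:+→3 4:+→4 … peak 4.

4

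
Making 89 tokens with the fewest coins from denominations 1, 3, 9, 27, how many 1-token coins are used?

2

Use the largest denomination that fits, subtract, and repeat.
89 − 3×27→8 − 2×3→2 − 2×1→0
Count of 1: 2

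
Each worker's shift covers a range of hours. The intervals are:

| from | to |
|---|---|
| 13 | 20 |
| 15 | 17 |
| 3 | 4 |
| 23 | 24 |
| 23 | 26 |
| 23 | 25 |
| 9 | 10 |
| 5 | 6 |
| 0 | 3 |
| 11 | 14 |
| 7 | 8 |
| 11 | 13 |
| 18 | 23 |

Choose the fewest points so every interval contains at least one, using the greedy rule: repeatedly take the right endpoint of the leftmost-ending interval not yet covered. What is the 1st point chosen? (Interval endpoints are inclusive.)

Sort by right endpoint; whenever an interval is uncovered, place a point at its right end.
Sorted: [0,3] [3,4] [5,6] [7,8] [9,10] [11,13] [11,14] [15,17] [13,20] [18,23] [23,24] [23,25] [23,26]
{[0,3],[3,4]} hit by 3; {[5,6]} hit by 6; {[7,8]} hit by 8; {[9,10]} hit by 10; {[11,13],[11,14]} hit by 13; {[15,17],[13,20]} hit by 17; {[18,23],[23,24],[23,25],[23,26]} hit by 23.
Points: 3, 6, 8, 10, 13, 17, 23 (7 total).

3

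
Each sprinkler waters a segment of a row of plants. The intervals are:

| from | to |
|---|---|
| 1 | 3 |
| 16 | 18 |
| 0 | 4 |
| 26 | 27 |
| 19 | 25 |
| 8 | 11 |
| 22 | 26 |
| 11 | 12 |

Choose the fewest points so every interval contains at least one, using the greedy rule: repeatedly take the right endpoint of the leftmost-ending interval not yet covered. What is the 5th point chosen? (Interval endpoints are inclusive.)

Sort by right endpoint; whenever an interval is uncovered, place a point at its right end.
By right end: [1,3]  [0,4]  [8,11]  [11,12]  [16,18]  [19,25]  [22,26]  [26,27]
[1,3] uncovered → point at 3; [8,11] uncovered → point at 11; [16,18] uncovered → point at 18; [19,25] uncovered → point at 25; [26,27] uncovered → point at 27.
Points: 3, 11, 18, 25, 27 (5 total).

27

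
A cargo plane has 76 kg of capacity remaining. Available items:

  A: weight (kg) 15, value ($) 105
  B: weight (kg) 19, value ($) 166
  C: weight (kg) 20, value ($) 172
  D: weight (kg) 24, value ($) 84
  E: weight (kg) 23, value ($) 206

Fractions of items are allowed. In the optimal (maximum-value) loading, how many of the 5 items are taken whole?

Ratios (sorted): E 8.96, B 8.74, C 8.60, A 7.00, D 3.50
take E (23 @ 206); take B (19 @ 166); take C (20 @ 172); take 14/15 of A → 98.00. Capacity used 76/76.
3 item(s) taken whole; one partial (take 14/15 of A).

3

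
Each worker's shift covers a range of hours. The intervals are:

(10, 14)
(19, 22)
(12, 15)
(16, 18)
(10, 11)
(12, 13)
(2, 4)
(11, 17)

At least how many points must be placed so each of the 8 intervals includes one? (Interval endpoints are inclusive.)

Sort by right endpoint; whenever an interval is uncovered, place a point at its right end.
By right end: [2,4]  [10,11]  [12,13]  [10,14]  [12,15]  [11,17]  [16,18]  [19,22]
[2,4] uncovered → point at 4; [10,11] uncovered → point at 11; [12,13] uncovered → point at 13; [16,18] uncovered → point at 18; [19,22] uncovered → point at 22.
Points: 4, 11, 13, 18, 22 (5 total).

5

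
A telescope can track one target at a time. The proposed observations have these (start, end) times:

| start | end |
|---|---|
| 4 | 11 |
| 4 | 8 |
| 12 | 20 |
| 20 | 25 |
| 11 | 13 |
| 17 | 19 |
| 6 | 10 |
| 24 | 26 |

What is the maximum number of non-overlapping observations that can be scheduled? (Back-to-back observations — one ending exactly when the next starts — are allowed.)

4

By end time: (4,8), (6,10), (4,11), (11,13), (17,19), (12,20), (20,25), (24,26).
Pick (4,8); next start ≥ 8 → (11,13); next start ≥ 13 → (17,19); next start ≥ 19 → (20,25).
Selected 4 observations.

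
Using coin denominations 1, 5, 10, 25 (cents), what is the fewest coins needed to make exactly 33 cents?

5

Greedy: take as many of the largest coin as possible, then repeat with the remainder.
33 − 1×25→8 − 1×5→3 − 3×1→0
Total coins = 1 + 1 + 3 = 5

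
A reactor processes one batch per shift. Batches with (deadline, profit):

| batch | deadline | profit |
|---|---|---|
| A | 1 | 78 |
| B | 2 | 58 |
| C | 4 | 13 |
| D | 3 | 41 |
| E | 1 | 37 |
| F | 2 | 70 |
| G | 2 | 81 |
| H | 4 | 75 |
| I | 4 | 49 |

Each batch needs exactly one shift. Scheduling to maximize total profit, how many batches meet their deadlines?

Sort by profit descending; place each in the latest free slot ≤ its deadline.
Profit order: G=81 A=78 H=75 F=70 B=58 I=49 D=41 E=37 C=13
Assign: G→slot 2, A→slot 1, H→slot 4, F skipped, B skipped, I→slot 3, D skipped, E skipped, C skipped.
Slots: [1:A] [2:G] [3:I] [4:H]
4 of 9 scheduled.

4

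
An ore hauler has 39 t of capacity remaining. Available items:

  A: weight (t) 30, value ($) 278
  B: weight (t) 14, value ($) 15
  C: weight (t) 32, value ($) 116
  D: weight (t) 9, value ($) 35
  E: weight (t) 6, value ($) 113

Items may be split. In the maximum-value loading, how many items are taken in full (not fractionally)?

2

Ratios (sorted): E 18.83, A 9.27, D 3.89, C 3.62, B 1.07
take E (6 @ 113); take A (30 @ 278); take 3/9 of D → 11.67. Capacity used 39/39.
2 item(s) taken whole; one partial (take 3/9 of D).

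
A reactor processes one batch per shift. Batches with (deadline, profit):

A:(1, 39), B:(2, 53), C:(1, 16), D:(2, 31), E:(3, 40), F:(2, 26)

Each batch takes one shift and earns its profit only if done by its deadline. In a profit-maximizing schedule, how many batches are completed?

3

Sort by profit descending; place each in the latest free slot ≤ its deadline.
Profit order: B=53 E=40 A=39 D=31 F=26 C=16
Assign: B→slot 2, E→slot 3, A→slot 1, D skipped, F skipped, C skipped.
Slots: [1:A] [2:B] [3:E]
3 of 6 scheduled.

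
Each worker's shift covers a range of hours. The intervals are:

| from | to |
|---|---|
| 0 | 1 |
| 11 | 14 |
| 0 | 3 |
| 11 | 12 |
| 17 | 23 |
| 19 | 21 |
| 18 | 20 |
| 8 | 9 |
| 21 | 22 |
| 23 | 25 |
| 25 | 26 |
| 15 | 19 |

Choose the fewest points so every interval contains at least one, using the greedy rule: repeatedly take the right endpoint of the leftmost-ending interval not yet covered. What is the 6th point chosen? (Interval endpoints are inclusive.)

By right end: [0,1]  [0,3]  [8,9]  [11,12]  [11,14]  [15,19]  [18,20]  [19,21]  [21,22]  [17,23]  [23,25]  [25,26]
[0,1] uncovered → point at 1; [8,9] uncovered → point at 9; [11,12] uncovered → point at 12; [15,19] uncovered → point at 19; [21,22] uncovered → point at 22; [23,25] uncovered → point at 25.
Points: 1, 9, 12, 19, 22, 25 (6 total).

25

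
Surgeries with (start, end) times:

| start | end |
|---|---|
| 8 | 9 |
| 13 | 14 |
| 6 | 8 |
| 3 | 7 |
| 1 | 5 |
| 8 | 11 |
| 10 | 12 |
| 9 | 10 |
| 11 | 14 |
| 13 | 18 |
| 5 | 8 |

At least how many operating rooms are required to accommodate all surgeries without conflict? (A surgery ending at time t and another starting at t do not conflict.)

Events (time:±→running): 1:+→1 3:+→2 5:-→1 5:+→2 6:+→3 … peak 3.

3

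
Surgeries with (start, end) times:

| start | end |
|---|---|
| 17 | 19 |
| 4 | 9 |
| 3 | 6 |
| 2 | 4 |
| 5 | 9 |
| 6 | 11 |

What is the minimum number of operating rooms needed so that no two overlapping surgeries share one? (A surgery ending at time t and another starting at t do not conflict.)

3

Count concurrent intervals with a sweep; the peak is the room count.
starts: [2, 3, 4, 5, 6, 17]
ends:   [4, 6, 9, 9, 11, 19]
s2→1 s3→2 e4→1 s4→2 s5→3  — peak 3.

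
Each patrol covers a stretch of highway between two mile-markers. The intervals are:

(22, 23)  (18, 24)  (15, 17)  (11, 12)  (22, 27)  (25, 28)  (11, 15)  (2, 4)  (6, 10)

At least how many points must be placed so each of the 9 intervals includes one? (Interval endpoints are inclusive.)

Sort by right endpoint; whenever an interval is uncovered, place a point at its right end.
Sorted: [2,4] [6,10] [11,12] [11,15] [15,17] [22,23] [18,24] [22,27] [25,28]
{[2,4]} hit by 4; {[6,10]} hit by 10; {[11,12],[11,15]} hit by 12; {[15,17]} hit by 17; {[22,23],[18,24],[22,27]} hit by 23; {[25,28]} hit by 28.
Points: 4, 10, 12, 17, 23, 28 (6 total).

6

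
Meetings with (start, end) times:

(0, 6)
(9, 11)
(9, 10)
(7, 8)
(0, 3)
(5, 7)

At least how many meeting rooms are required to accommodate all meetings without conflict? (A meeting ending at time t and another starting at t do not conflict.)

2

The answer is the maximum number of intervals overlapping at any instant.
Events (time:±→running): 0:+→1 0:+→2 … peak 2.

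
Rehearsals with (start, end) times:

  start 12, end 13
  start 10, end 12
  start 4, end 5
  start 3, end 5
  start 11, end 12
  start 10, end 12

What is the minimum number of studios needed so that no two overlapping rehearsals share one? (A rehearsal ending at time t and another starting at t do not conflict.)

The answer is the maximum number of intervals overlapping at any instant.
Events (time:±→running): 3:+→1 4:+→2 5:-→1 5:-→0 10:+→1 10:+→2 11:+→3 … peak 3.

3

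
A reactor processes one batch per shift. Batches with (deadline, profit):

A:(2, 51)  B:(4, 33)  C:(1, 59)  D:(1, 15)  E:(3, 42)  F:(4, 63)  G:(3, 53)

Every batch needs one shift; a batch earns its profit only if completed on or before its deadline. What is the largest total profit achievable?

By profit: F(d4,63), C(d1,59), G(d3,53), A(d2,51), E(d3,42), B(d4,33), D(d1,15)
F→slot 4; C→slot 1; G→slot 3; A→slot 2; E skipped; B skipped; D skipped.
Profit = 59 + 51 + 53 + 63 = 226

226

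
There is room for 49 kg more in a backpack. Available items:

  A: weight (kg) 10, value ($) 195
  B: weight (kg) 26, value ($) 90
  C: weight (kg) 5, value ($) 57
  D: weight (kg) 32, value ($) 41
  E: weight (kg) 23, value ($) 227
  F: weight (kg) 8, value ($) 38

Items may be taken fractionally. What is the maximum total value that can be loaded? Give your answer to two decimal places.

527.38

Sort by value per unit weight and fill in that order.
Ratios (sorted): A 19.50, C 11.40, E 9.87, F 4.75, B 3.46, D 1.28
take A (10 @ 195); take C (5 @ 57); take E (23 @ 227); take F (8 @ 38); take 3/26 of B → 10.38. Capacity used 49/49.
Total value = 527.38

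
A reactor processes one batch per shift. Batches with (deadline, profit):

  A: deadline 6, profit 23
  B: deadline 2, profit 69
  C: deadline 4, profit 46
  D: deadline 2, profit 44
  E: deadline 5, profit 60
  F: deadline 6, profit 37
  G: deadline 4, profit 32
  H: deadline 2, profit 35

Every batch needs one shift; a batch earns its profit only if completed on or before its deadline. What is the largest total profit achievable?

288

By profit: B(d2,69), E(d5,60), C(d4,46), D(d2,44), F(d6,37), H(d2,35), G(d4,32), A(d6,23)
B→slot 2; E→slot 5; C→slot 4; D→slot 1; F→slot 6; H skipped; G→slot 3; A skipped.
Profit = 44 + 69 + 32 + 46 + 60 + 37 = 288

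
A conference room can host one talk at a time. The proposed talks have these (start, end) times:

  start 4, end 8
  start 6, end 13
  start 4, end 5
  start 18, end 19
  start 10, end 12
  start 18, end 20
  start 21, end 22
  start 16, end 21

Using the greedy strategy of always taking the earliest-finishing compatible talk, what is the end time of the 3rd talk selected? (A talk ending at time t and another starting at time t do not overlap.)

Order by finish time; keep every interval that doesn't clash with the previous kept one.
By end time: (4,5), (4,8), (10,12), (6,13), (18,19), (18,20), (16,21), (21,22).
Pick (4,5); next start ≥ 5 → (10,12); next start ≥ 12 → (18,19); next start ≥ 19 → (21,22).
Selected: (4,5) (10,12) (18,19) (21,22)

19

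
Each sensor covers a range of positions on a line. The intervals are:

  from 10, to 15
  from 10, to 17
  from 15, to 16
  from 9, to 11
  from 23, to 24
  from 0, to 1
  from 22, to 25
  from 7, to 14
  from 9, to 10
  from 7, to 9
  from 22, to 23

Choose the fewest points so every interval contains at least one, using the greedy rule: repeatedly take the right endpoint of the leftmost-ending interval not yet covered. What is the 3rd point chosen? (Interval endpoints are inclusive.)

15

Sort by right endpoint; whenever an interval is uncovered, place a point at its right end.
By right end: [0,1]  [7,9]  [9,10]  [9,11]  [7,14]  [10,15]  [15,16]  [10,17]  [22,23]  [23,24]  [22,25]
[0,1] uncovered → point at 1; [7,9] uncovered → point at 9; [10,15] uncovered → point at 15; [22,23] uncovered → point at 23.
Points: 1, 9, 15, 23 (4 total).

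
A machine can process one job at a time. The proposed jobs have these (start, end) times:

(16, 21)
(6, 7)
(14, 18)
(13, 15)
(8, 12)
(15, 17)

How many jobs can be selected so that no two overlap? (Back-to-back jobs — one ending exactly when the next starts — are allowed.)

4

Order by finish time; keep every interval that doesn't clash with the previous kept one.
By end time: (6,7), (8,12), (13,15), (15,17), (14,18), (16,21).
Pick (6,7); next start ≥ 7 → (8,12); next start ≥ 12 → (13,15); next start ≥ 15 → (15,17).
Selected 4 jobs.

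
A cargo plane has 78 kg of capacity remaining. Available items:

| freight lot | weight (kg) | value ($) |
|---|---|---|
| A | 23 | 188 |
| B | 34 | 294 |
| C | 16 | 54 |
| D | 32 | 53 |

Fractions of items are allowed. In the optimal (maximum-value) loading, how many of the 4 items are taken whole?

Sort by value per unit weight and fill in that order.
Ratios (sorted): B 8.65, A 8.17, C 3.38, D 1.66
take B (34 @ 294); take A (23 @ 188); take C (16 @ 54); take 5/32 of D → 8.28. Capacity used 78/78.
3 item(s) taken whole; one partial (take 5/32 of D).

3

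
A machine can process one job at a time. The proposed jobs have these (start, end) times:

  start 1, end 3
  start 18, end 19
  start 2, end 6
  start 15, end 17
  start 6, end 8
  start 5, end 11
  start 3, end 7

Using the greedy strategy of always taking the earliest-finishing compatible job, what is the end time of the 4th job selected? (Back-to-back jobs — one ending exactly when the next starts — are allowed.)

Greedy by earliest finish: after sorting by end time, pick each interval compatible with the last pick.
By end time: (1,3), (2,6), (3,7), (6,8), (5,11), (15,17), (18,19).
Pick (1,3); next start ≥ 3 → (3,7); next start ≥ 7 → (15,17); next start ≥ 17 → (18,19).
Selected: (1,3) (3,7) (15,17) (18,19)

19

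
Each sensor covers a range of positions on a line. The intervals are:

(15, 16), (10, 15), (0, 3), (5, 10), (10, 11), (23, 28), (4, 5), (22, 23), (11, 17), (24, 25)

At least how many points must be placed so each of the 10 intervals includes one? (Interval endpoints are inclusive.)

6

Process intervals by earliest right end; each time one isn't hit yet, stab at its right endpoint.
Sorted: [0,3] [4,5] [5,10] [10,11] [10,15] [15,16] [11,17] [22,23] [24,25] [23,28]
{[0,3]} hit by 3; {[4,5],[5,10]} hit by 5; {[10,11],[10,15]} hit by 11; {[15,16],[11,17]} hit by 16; {[22,23]} hit by 23; {[24,25],[23,28]} hit by 25.
Points: 3, 5, 11, 16, 23, 25 (6 total).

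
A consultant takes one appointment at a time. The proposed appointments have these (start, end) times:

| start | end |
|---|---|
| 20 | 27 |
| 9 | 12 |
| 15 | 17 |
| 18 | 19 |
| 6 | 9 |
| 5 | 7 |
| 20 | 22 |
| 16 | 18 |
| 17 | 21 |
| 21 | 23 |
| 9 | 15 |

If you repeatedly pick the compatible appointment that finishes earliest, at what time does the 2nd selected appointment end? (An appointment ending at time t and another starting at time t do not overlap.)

Sort by end time and greedily take each interval whose start is ≥ the last chosen end.
By end time: (5,7), (6,9), (9,12), (9,15), (15,17), (16,18), (18,19), (17,21), (20,22), (21,23), (20,27).
Pick (5,7); next start ≥ 7 → (9,12); next start ≥ 12 → (15,17); next start ≥ 17 → (18,19); next start ≥ 19 → (20,22).
Selected: (5,7) (9,12) (15,17) (18,19) (20,22)

12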